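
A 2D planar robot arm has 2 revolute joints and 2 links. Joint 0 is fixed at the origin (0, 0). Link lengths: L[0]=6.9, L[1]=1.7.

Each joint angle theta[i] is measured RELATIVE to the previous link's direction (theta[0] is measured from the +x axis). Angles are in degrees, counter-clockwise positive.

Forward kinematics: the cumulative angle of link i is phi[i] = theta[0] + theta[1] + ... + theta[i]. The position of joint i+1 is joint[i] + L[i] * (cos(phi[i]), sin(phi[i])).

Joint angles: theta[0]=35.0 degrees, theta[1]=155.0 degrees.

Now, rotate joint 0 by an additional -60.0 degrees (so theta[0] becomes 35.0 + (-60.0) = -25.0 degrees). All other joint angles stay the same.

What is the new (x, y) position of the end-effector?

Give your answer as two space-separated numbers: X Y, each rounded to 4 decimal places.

Answer: 5.1608 -1.6138

Derivation:
joint[0] = (0.0000, 0.0000)  (base)
link 0: phi[0] = -25 = -25 deg
  cos(-25 deg) = 0.9063, sin(-25 deg) = -0.4226
  joint[1] = (0.0000, 0.0000) + 6.9 * (0.9063, -0.4226) = (0.0000 + 6.2535, 0.0000 + -2.9161) = (6.2535, -2.9161)
link 1: phi[1] = -25 + 155 = 130 deg
  cos(130 deg) = -0.6428, sin(130 deg) = 0.7660
  joint[2] = (6.2535, -2.9161) + 1.7 * (-0.6428, 0.7660) = (6.2535 + -1.0927, -2.9161 + 1.3023) = (5.1608, -1.6138)
End effector: (5.1608, -1.6138)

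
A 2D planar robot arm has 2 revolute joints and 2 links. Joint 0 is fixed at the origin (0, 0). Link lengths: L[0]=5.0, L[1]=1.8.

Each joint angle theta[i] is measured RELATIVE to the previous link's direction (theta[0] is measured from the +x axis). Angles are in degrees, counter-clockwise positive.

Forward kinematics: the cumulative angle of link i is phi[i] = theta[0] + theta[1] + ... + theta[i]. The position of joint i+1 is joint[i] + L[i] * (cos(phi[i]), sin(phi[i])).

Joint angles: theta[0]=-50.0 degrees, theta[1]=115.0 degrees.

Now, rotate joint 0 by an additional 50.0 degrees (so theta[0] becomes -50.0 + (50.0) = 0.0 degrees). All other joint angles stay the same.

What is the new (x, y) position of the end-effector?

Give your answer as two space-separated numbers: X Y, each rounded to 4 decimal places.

joint[0] = (0.0000, 0.0000)  (base)
link 0: phi[0] = 0 = 0 deg
  cos(0 deg) = 1.0000, sin(0 deg) = 0.0000
  joint[1] = (0.0000, 0.0000) + 5 * (1.0000, 0.0000) = (0.0000 + 5.0000, 0.0000 + 0.0000) = (5.0000, 0.0000)
link 1: phi[1] = 0 + 115 = 115 deg
  cos(115 deg) = -0.4226, sin(115 deg) = 0.9063
  joint[2] = (5.0000, 0.0000) + 1.8 * (-0.4226, 0.9063) = (5.0000 + -0.7607, 0.0000 + 1.6314) = (4.2393, 1.6314)
End effector: (4.2393, 1.6314)

Answer: 4.2393 1.6314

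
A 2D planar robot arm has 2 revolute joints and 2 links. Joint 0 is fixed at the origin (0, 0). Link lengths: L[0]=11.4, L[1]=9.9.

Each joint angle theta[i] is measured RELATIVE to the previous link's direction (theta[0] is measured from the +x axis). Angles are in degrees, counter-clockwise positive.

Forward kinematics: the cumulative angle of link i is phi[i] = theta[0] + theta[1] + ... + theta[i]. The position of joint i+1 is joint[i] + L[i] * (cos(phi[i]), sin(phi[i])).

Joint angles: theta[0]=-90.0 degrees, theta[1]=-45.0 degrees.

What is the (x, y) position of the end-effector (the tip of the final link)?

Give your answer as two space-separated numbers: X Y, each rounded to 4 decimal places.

joint[0] = (0.0000, 0.0000)  (base)
link 0: phi[0] = -90 = -90 deg
  cos(-90 deg) = 0.0000, sin(-90 deg) = -1.0000
  joint[1] = (0.0000, 0.0000) + 11.4 * (0.0000, -1.0000) = (0.0000 + 0.0000, 0.0000 + -11.4000) = (0.0000, -11.4000)
link 1: phi[1] = -90 + -45 = -135 deg
  cos(-135 deg) = -0.7071, sin(-135 deg) = -0.7071
  joint[2] = (0.0000, -11.4000) + 9.9 * (-0.7071, -0.7071) = (0.0000 + -7.0004, -11.4000 + -7.0004) = (-7.0004, -18.4004)
End effector: (-7.0004, -18.4004)

Answer: -7.0004 -18.4004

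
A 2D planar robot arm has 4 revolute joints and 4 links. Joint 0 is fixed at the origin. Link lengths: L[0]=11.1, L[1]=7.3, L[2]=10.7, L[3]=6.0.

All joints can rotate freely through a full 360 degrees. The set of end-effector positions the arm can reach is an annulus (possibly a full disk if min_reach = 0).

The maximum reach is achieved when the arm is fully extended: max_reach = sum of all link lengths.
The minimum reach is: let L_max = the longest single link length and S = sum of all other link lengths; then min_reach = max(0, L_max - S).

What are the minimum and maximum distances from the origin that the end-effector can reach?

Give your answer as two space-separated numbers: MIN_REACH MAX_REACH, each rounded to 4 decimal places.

Answer: 0.0000 35.1000

Derivation:
Link lengths: [11.1, 7.3, 10.7, 6.0]
max_reach = 11.1 + 7.3 + 10.7 + 6 = 35.1
L_max = max([11.1, 7.3, 10.7, 6.0]) = 11.1
S (sum of others) = 35.1 - 11.1 = 24
min_reach = max(0, 11.1 - 24) = max(0, -12.9) = 0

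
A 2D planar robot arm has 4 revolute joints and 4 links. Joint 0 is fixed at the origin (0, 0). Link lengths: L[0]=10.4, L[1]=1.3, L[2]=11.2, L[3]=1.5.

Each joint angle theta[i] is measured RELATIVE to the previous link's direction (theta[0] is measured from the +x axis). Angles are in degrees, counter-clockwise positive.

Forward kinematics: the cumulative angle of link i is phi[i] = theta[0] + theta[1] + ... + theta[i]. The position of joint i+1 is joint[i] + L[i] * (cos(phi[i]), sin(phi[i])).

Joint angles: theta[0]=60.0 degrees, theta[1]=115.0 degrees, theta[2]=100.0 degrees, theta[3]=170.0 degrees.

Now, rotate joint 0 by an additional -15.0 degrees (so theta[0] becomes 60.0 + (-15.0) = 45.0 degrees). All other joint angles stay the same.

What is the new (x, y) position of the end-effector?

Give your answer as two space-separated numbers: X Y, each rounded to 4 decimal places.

joint[0] = (0.0000, 0.0000)  (base)
link 0: phi[0] = 45 = 45 deg
  cos(45 deg) = 0.7071, sin(45 deg) = 0.7071
  joint[1] = (0.0000, 0.0000) + 10.4 * (0.7071, 0.7071) = (0.0000 + 7.3539, 0.0000 + 7.3539) = (7.3539, 7.3539)
link 1: phi[1] = 45 + 115 = 160 deg
  cos(160 deg) = -0.9397, sin(160 deg) = 0.3420
  joint[2] = (7.3539, 7.3539) + 1.3 * (-0.9397, 0.3420) = (7.3539 + -1.2216, 7.3539 + 0.4446) = (6.1323, 7.7985)
link 2: phi[2] = 45 + 115 + 100 = 260 deg
  cos(260 deg) = -0.1736, sin(260 deg) = -0.9848
  joint[3] = (6.1323, 7.7985) + 11.2 * (-0.1736, -0.9848) = (6.1323 + -1.9449, 7.7985 + -11.0298) = (4.1875, -3.2313)
link 3: phi[3] = 45 + 115 + 100 + 170 = 430 deg
  cos(430 deg) = 0.3420, sin(430 deg) = 0.9397
  joint[4] = (4.1875, -3.2313) + 1.5 * (0.3420, 0.9397) = (4.1875 + 0.5130, -3.2313 + 1.4095) = (4.7005, -1.8218)
End effector: (4.7005, -1.8218)

Answer: 4.7005 -1.8218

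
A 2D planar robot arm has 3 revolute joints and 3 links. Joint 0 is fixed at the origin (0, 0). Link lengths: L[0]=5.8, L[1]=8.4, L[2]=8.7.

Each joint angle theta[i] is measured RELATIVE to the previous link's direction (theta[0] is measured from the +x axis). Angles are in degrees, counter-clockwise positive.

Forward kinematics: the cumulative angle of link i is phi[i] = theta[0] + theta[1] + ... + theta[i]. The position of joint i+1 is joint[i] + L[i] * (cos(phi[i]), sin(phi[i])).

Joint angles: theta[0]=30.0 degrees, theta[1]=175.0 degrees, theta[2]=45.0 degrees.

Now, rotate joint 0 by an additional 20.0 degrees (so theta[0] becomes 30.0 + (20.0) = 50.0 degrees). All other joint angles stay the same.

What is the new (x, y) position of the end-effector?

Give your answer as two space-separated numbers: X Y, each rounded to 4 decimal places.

Answer: -2.2115 -10.1966

Derivation:
joint[0] = (0.0000, 0.0000)  (base)
link 0: phi[0] = 50 = 50 deg
  cos(50 deg) = 0.6428, sin(50 deg) = 0.7660
  joint[1] = (0.0000, 0.0000) + 5.8 * (0.6428, 0.7660) = (0.0000 + 3.7282, 0.0000 + 4.4431) = (3.7282, 4.4431)
link 1: phi[1] = 50 + 175 = 225 deg
  cos(225 deg) = -0.7071, sin(225 deg) = -0.7071
  joint[2] = (3.7282, 4.4431) + 8.4 * (-0.7071, -0.7071) = (3.7282 + -5.9397, 4.4431 + -5.9397) = (-2.2115, -1.4966)
link 2: phi[2] = 50 + 175 + 45 = 270 deg
  cos(270 deg) = -0.0000, sin(270 deg) = -1.0000
  joint[3] = (-2.2115, -1.4966) + 8.7 * (-0.0000, -1.0000) = (-2.2115 + -0.0000, -1.4966 + -8.7000) = (-2.2115, -10.1966)
End effector: (-2.2115, -10.1966)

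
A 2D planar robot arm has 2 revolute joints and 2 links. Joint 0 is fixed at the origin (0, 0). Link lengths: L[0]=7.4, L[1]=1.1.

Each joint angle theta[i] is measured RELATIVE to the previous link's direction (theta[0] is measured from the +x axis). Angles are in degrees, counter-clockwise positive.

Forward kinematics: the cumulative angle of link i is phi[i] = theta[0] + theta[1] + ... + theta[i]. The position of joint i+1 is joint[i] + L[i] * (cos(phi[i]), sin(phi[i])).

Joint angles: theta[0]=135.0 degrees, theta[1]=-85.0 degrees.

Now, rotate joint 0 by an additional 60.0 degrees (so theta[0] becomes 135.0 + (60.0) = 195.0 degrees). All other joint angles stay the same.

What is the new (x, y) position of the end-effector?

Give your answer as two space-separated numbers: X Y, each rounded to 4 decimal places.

joint[0] = (0.0000, 0.0000)  (base)
link 0: phi[0] = 195 = 195 deg
  cos(195 deg) = -0.9659, sin(195 deg) = -0.2588
  joint[1] = (0.0000, 0.0000) + 7.4 * (-0.9659, -0.2588) = (0.0000 + -7.1479, 0.0000 + -1.9153) = (-7.1479, -1.9153)
link 1: phi[1] = 195 + -85 = 110 deg
  cos(110 deg) = -0.3420, sin(110 deg) = 0.9397
  joint[2] = (-7.1479, -1.9153) + 1.1 * (-0.3420, 0.9397) = (-7.1479 + -0.3762, -1.9153 + 1.0337) = (-7.5241, -0.8816)
End effector: (-7.5241, -0.8816)

Answer: -7.5241 -0.8816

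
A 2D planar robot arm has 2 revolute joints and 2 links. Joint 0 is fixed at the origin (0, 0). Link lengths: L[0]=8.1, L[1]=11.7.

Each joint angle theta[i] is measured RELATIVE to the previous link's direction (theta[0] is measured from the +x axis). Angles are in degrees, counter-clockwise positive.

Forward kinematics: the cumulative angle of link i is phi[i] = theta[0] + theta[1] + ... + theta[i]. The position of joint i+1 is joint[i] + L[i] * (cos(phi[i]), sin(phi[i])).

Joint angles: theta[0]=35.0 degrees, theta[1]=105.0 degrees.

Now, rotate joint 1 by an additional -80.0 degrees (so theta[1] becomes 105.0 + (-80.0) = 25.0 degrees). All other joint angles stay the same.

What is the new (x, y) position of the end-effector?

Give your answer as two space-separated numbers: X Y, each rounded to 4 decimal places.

joint[0] = (0.0000, 0.0000)  (base)
link 0: phi[0] = 35 = 35 deg
  cos(35 deg) = 0.8192, sin(35 deg) = 0.5736
  joint[1] = (0.0000, 0.0000) + 8.1 * (0.8192, 0.5736) = (0.0000 + 6.6351, 0.0000 + 4.6460) = (6.6351, 4.6460)
link 1: phi[1] = 35 + 25 = 60 deg
  cos(60 deg) = 0.5000, sin(60 deg) = 0.8660
  joint[2] = (6.6351, 4.6460) + 11.7 * (0.5000, 0.8660) = (6.6351 + 5.8500, 4.6460 + 10.1325) = (12.4851, 14.7785)
End effector: (12.4851, 14.7785)

Answer: 12.4851 14.7785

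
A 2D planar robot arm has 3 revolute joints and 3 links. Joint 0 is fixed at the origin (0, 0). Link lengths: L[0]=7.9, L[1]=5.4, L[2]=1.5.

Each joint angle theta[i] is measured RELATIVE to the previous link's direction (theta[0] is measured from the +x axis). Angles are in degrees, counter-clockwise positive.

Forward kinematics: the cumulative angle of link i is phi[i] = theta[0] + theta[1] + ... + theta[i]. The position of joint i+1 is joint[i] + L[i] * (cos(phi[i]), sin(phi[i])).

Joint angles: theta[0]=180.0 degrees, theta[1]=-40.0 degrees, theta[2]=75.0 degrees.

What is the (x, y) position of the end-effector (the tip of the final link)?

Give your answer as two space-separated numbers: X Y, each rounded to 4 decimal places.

Answer: -13.2654 2.6107

Derivation:
joint[0] = (0.0000, 0.0000)  (base)
link 0: phi[0] = 180 = 180 deg
  cos(180 deg) = -1.0000, sin(180 deg) = 0.0000
  joint[1] = (0.0000, 0.0000) + 7.9 * (-1.0000, 0.0000) = (0.0000 + -7.9000, 0.0000 + 0.0000) = (-7.9000, 0.0000)
link 1: phi[1] = 180 + -40 = 140 deg
  cos(140 deg) = -0.7660, sin(140 deg) = 0.6428
  joint[2] = (-7.9000, 0.0000) + 5.4 * (-0.7660, 0.6428) = (-7.9000 + -4.1366, 0.0000 + 3.4711) = (-12.0366, 3.4711)
link 2: phi[2] = 180 + -40 + 75 = 215 deg
  cos(215 deg) = -0.8192, sin(215 deg) = -0.5736
  joint[3] = (-12.0366, 3.4711) + 1.5 * (-0.8192, -0.5736) = (-12.0366 + -1.2287, 3.4711 + -0.8604) = (-13.2654, 2.6107)
End effector: (-13.2654, 2.6107)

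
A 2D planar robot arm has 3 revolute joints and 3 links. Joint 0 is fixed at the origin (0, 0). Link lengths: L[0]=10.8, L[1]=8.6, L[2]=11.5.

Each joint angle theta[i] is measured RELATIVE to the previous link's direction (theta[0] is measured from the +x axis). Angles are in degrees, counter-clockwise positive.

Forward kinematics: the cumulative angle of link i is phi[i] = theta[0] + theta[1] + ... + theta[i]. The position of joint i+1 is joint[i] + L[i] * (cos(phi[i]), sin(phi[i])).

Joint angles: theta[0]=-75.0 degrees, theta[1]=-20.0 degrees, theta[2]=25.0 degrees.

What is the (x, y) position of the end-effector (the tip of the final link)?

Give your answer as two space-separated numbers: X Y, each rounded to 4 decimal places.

joint[0] = (0.0000, 0.0000)  (base)
link 0: phi[0] = -75 = -75 deg
  cos(-75 deg) = 0.2588, sin(-75 deg) = -0.9659
  joint[1] = (0.0000, 0.0000) + 10.8 * (0.2588, -0.9659) = (0.0000 + 2.7952, 0.0000 + -10.4320) = (2.7952, -10.4320)
link 1: phi[1] = -75 + -20 = -95 deg
  cos(-95 deg) = -0.0872, sin(-95 deg) = -0.9962
  joint[2] = (2.7952, -10.4320) + 8.6 * (-0.0872, -0.9962) = (2.7952 + -0.7495, -10.4320 + -8.5673) = (2.0457, -18.9993)
link 2: phi[2] = -75 + -20 + 25 = -70 deg
  cos(-70 deg) = 0.3420, sin(-70 deg) = -0.9397
  joint[3] = (2.0457, -18.9993) + 11.5 * (0.3420, -0.9397) = (2.0457 + 3.9332, -18.9993 + -10.8065) = (5.9789, -29.8057)
End effector: (5.9789, -29.8057)

Answer: 5.9789 -29.8057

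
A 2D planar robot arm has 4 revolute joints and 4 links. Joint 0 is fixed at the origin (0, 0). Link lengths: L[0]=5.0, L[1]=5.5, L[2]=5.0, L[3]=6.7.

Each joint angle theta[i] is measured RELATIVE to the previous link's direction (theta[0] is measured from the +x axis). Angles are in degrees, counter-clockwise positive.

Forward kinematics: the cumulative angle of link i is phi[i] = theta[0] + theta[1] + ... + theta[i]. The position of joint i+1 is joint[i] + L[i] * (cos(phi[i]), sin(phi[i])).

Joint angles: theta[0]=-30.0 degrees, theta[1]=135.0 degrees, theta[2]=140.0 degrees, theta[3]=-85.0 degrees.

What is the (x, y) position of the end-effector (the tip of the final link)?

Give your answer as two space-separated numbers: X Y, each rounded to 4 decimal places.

Answer: -5.5024 0.5726

Derivation:
joint[0] = (0.0000, 0.0000)  (base)
link 0: phi[0] = -30 = -30 deg
  cos(-30 deg) = 0.8660, sin(-30 deg) = -0.5000
  joint[1] = (0.0000, 0.0000) + 5 * (0.8660, -0.5000) = (0.0000 + 4.3301, 0.0000 + -2.5000) = (4.3301, -2.5000)
link 1: phi[1] = -30 + 135 = 105 deg
  cos(105 deg) = -0.2588, sin(105 deg) = 0.9659
  joint[2] = (4.3301, -2.5000) + 5.5 * (-0.2588, 0.9659) = (4.3301 + -1.4235, -2.5000 + 5.3126) = (2.9066, 2.8126)
link 2: phi[2] = -30 + 135 + 140 = 245 deg
  cos(245 deg) = -0.4226, sin(245 deg) = -0.9063
  joint[3] = (2.9066, 2.8126) + 5 * (-0.4226, -0.9063) = (2.9066 + -2.1131, 2.8126 + -4.5315) = (0.7935, -1.7189)
link 3: phi[3] = -30 + 135 + 140 + -85 = 160 deg
  cos(160 deg) = -0.9397, sin(160 deg) = 0.3420
  joint[4] = (0.7935, -1.7189) + 6.7 * (-0.9397, 0.3420) = (0.7935 + -6.2959, -1.7189 + 2.2915) = (-5.5024, 0.5726)
End effector: (-5.5024, 0.5726)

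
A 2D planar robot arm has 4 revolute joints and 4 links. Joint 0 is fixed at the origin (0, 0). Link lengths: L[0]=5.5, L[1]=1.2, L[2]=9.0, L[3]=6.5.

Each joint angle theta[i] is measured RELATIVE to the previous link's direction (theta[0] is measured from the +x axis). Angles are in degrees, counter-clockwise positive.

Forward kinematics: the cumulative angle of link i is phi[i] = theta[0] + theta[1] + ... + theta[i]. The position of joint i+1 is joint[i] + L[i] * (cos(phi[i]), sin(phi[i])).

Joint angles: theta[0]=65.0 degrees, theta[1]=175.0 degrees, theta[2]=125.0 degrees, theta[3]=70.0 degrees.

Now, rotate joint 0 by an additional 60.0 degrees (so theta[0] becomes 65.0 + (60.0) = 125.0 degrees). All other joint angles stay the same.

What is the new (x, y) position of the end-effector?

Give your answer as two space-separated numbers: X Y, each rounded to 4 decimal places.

Answer: -3.3473 16.2191

Derivation:
joint[0] = (0.0000, 0.0000)  (base)
link 0: phi[0] = 125 = 125 deg
  cos(125 deg) = -0.5736, sin(125 deg) = 0.8192
  joint[1] = (0.0000, 0.0000) + 5.5 * (-0.5736, 0.8192) = (0.0000 + -3.1547, 0.0000 + 4.5053) = (-3.1547, 4.5053)
link 1: phi[1] = 125 + 175 = 300 deg
  cos(300 deg) = 0.5000, sin(300 deg) = -0.8660
  joint[2] = (-3.1547, 4.5053) + 1.2 * (0.5000, -0.8660) = (-3.1547 + 0.6000, 4.5053 + -1.0392) = (-2.5547, 3.4661)
link 2: phi[2] = 125 + 175 + 125 = 425 deg
  cos(425 deg) = 0.4226, sin(425 deg) = 0.9063
  joint[3] = (-2.5547, 3.4661) + 9 * (0.4226, 0.9063) = (-2.5547 + 3.8036, 3.4661 + 8.1568) = (1.2489, 11.6229)
link 3: phi[3] = 125 + 175 + 125 + 70 = 495 deg
  cos(495 deg) = -0.7071, sin(495 deg) = 0.7071
  joint[4] = (1.2489, 11.6229) + 6.5 * (-0.7071, 0.7071) = (1.2489 + -4.5962, 11.6229 + 4.5962) = (-3.3473, 16.2191)
End effector: (-3.3473, 16.2191)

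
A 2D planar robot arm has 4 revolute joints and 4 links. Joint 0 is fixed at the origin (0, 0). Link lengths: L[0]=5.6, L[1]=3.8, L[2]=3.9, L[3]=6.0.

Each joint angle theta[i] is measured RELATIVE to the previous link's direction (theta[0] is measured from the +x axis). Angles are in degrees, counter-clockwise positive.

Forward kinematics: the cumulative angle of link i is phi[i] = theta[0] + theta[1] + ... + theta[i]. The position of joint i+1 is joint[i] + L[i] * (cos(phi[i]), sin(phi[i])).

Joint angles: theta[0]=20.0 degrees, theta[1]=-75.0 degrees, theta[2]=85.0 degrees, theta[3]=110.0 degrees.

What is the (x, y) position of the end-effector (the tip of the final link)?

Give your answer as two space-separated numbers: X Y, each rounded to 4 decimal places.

Answer: 6.2231 4.6093

Derivation:
joint[0] = (0.0000, 0.0000)  (base)
link 0: phi[0] = 20 = 20 deg
  cos(20 deg) = 0.9397, sin(20 deg) = 0.3420
  joint[1] = (0.0000, 0.0000) + 5.6 * (0.9397, 0.3420) = (0.0000 + 5.2623, 0.0000 + 1.9153) = (5.2623, 1.9153)
link 1: phi[1] = 20 + -75 = -55 deg
  cos(-55 deg) = 0.5736, sin(-55 deg) = -0.8192
  joint[2] = (5.2623, 1.9153) + 3.8 * (0.5736, -0.8192) = (5.2623 + 2.1796, 1.9153 + -3.1128) = (7.4419, -1.1975)
link 2: phi[2] = 20 + -75 + 85 = 30 deg
  cos(30 deg) = 0.8660, sin(30 deg) = 0.5000
  joint[3] = (7.4419, -1.1975) + 3.9 * (0.8660, 0.5000) = (7.4419 + 3.3775, -1.1975 + 1.9500) = (10.8194, 0.7525)
link 3: phi[3] = 20 + -75 + 85 + 110 = 140 deg
  cos(140 deg) = -0.7660, sin(140 deg) = 0.6428
  joint[4] = (10.8194, 0.7525) + 6 * (-0.7660, 0.6428) = (10.8194 + -4.5963, 0.7525 + 3.8567) = (6.2231, 4.6093)
End effector: (6.2231, 4.6093)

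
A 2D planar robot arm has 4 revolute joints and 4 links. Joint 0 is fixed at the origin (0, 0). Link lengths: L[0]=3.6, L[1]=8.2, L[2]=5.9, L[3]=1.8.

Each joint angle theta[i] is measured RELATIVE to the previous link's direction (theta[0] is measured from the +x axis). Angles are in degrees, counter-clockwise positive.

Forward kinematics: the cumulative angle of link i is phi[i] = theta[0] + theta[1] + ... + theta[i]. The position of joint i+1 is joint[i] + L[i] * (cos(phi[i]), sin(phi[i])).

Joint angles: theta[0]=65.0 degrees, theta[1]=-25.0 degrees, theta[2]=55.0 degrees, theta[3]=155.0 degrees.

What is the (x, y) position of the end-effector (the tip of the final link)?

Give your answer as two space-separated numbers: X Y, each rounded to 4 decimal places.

Answer: 6.6731 12.7197

Derivation:
joint[0] = (0.0000, 0.0000)  (base)
link 0: phi[0] = 65 = 65 deg
  cos(65 deg) = 0.4226, sin(65 deg) = 0.9063
  joint[1] = (0.0000, 0.0000) + 3.6 * (0.4226, 0.9063) = (0.0000 + 1.5214, 0.0000 + 3.2627) = (1.5214, 3.2627)
link 1: phi[1] = 65 + -25 = 40 deg
  cos(40 deg) = 0.7660, sin(40 deg) = 0.6428
  joint[2] = (1.5214, 3.2627) + 8.2 * (0.7660, 0.6428) = (1.5214 + 6.2816, 3.2627 + 5.2709) = (7.8030, 8.5336)
link 2: phi[2] = 65 + -25 + 55 = 95 deg
  cos(95 deg) = -0.0872, sin(95 deg) = 0.9962
  joint[3] = (7.8030, 8.5336) + 5.9 * (-0.0872, 0.9962) = (7.8030 + -0.5142, 8.5336 + 5.8775) = (7.2888, 14.4111)
link 3: phi[3] = 65 + -25 + 55 + 155 = 250 deg
  cos(250 deg) = -0.3420, sin(250 deg) = -0.9397
  joint[4] = (7.2888, 14.4111) + 1.8 * (-0.3420, -0.9397) = (7.2888 + -0.6156, 14.4111 + -1.6914) = (6.6731, 12.7197)
End effector: (6.6731, 12.7197)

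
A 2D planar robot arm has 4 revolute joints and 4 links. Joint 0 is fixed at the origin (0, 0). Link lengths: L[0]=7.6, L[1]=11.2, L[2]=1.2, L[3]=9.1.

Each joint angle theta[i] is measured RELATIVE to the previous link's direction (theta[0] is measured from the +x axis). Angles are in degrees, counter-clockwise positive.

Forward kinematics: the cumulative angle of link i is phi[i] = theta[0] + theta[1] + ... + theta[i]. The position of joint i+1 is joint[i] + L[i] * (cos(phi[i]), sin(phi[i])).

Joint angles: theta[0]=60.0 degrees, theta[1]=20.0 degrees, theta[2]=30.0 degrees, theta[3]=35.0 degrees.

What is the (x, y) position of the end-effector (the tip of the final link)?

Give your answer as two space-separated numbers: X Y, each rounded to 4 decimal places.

Answer: -2.1198 23.9588

Derivation:
joint[0] = (0.0000, 0.0000)  (base)
link 0: phi[0] = 60 = 60 deg
  cos(60 deg) = 0.5000, sin(60 deg) = 0.8660
  joint[1] = (0.0000, 0.0000) + 7.6 * (0.5000, 0.8660) = (0.0000 + 3.8000, 0.0000 + 6.5818) = (3.8000, 6.5818)
link 1: phi[1] = 60 + 20 = 80 deg
  cos(80 deg) = 0.1736, sin(80 deg) = 0.9848
  joint[2] = (3.8000, 6.5818) + 11.2 * (0.1736, 0.9848) = (3.8000 + 1.9449, 6.5818 + 11.0298) = (5.7449, 17.6116)
link 2: phi[2] = 60 + 20 + 30 = 110 deg
  cos(110 deg) = -0.3420, sin(110 deg) = 0.9397
  joint[3] = (5.7449, 17.6116) + 1.2 * (-0.3420, 0.9397) = (5.7449 + -0.4104, 17.6116 + 1.1276) = (5.3344, 18.7393)
link 3: phi[3] = 60 + 20 + 30 + 35 = 145 deg
  cos(145 deg) = -0.8192, sin(145 deg) = 0.5736
  joint[4] = (5.3344, 18.7393) + 9.1 * (-0.8192, 0.5736) = (5.3344 + -7.4543, 18.7393 + 5.2195) = (-2.1198, 23.9588)
End effector: (-2.1198, 23.9588)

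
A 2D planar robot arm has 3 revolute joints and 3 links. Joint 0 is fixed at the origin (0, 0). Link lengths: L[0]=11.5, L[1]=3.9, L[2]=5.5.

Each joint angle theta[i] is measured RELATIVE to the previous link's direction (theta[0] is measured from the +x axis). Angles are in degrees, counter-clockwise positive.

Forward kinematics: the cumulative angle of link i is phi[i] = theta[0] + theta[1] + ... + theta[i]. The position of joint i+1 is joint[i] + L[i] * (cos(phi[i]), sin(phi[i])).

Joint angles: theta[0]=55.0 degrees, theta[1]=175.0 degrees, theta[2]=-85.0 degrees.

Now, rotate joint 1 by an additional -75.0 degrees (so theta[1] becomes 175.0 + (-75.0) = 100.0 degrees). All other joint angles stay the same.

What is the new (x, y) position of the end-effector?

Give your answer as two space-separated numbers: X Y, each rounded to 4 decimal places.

joint[0] = (0.0000, 0.0000)  (base)
link 0: phi[0] = 55 = 55 deg
  cos(55 deg) = 0.5736, sin(55 deg) = 0.8192
  joint[1] = (0.0000, 0.0000) + 11.5 * (0.5736, 0.8192) = (0.0000 + 6.5961, 0.0000 + 9.4202) = (6.5961, 9.4202)
link 1: phi[1] = 55 + 100 = 155 deg
  cos(155 deg) = -0.9063, sin(155 deg) = 0.4226
  joint[2] = (6.5961, 9.4202) + 3.9 * (-0.9063, 0.4226) = (6.5961 + -3.5346, 9.4202 + 1.6482) = (3.0615, 11.0685)
link 2: phi[2] = 55 + 100 + -85 = 70 deg
  cos(70 deg) = 0.3420, sin(70 deg) = 0.9397
  joint[3] = (3.0615, 11.0685) + 5.5 * (0.3420, 0.9397) = (3.0615 + 1.8811, 11.0685 + 5.1683) = (4.9426, 16.2368)
End effector: (4.9426, 16.2368)

Answer: 4.9426 16.2368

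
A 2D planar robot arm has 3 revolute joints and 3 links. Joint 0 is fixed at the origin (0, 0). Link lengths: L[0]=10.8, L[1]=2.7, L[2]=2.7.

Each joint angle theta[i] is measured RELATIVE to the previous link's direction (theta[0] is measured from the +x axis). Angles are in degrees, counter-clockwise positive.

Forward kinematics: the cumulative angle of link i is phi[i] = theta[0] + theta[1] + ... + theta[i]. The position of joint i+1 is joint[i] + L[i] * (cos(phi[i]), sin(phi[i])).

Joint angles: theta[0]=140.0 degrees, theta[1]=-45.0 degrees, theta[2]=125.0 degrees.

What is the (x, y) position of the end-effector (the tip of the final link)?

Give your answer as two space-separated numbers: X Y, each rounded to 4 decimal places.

Answer: -10.5769 7.8963

Derivation:
joint[0] = (0.0000, 0.0000)  (base)
link 0: phi[0] = 140 = 140 deg
  cos(140 deg) = -0.7660, sin(140 deg) = 0.6428
  joint[1] = (0.0000, 0.0000) + 10.8 * (-0.7660, 0.6428) = (0.0000 + -8.2733, 0.0000 + 6.9421) = (-8.2733, 6.9421)
link 1: phi[1] = 140 + -45 = 95 deg
  cos(95 deg) = -0.0872, sin(95 deg) = 0.9962
  joint[2] = (-8.2733, 6.9421) + 2.7 * (-0.0872, 0.9962) = (-8.2733 + -0.2353, 6.9421 + 2.6897) = (-8.5086, 9.6318)
link 2: phi[2] = 140 + -45 + 125 = 220 deg
  cos(220 deg) = -0.7660, sin(220 deg) = -0.6428
  joint[3] = (-8.5086, 9.6318) + 2.7 * (-0.7660, -0.6428) = (-8.5086 + -2.0683, 9.6318 + -1.7355) = (-10.5769, 7.8963)
End effector: (-10.5769, 7.8963)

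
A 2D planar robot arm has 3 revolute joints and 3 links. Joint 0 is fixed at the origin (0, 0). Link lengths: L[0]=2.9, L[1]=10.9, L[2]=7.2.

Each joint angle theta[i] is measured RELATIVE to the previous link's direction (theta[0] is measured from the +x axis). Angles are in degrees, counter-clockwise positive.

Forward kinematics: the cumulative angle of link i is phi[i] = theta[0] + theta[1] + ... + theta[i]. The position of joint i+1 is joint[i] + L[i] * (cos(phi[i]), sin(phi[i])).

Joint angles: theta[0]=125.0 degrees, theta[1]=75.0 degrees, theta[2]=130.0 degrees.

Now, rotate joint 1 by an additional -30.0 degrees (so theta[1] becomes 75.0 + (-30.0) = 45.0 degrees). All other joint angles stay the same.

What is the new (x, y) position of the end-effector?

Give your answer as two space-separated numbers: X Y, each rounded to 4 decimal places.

joint[0] = (0.0000, 0.0000)  (base)
link 0: phi[0] = 125 = 125 deg
  cos(125 deg) = -0.5736, sin(125 deg) = 0.8192
  joint[1] = (0.0000, 0.0000) + 2.9 * (-0.5736, 0.8192) = (0.0000 + -1.6634, 0.0000 + 2.3755) = (-1.6634, 2.3755)
link 1: phi[1] = 125 + 45 = 170 deg
  cos(170 deg) = -0.9848, sin(170 deg) = 0.1736
  joint[2] = (-1.6634, 2.3755) + 10.9 * (-0.9848, 0.1736) = (-1.6634 + -10.7344, 2.3755 + 1.8928) = (-12.3978, 4.2683)
link 2: phi[2] = 125 + 45 + 130 = 300 deg
  cos(300 deg) = 0.5000, sin(300 deg) = -0.8660
  joint[3] = (-12.3978, 4.2683) + 7.2 * (0.5000, -0.8660) = (-12.3978 + 3.6000, 4.2683 + -6.2354) = (-8.7978, -1.9671)
End effector: (-8.7978, -1.9671)

Answer: -8.7978 -1.9671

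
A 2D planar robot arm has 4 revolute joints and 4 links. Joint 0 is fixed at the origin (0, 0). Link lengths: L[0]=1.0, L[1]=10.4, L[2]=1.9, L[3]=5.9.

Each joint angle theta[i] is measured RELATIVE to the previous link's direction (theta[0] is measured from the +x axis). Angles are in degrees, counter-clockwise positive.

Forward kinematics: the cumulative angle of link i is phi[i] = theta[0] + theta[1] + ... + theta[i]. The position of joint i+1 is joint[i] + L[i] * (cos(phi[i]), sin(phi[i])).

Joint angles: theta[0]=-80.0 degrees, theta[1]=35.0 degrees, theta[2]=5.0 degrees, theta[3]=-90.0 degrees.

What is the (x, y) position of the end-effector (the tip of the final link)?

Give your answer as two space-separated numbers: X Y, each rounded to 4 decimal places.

Answer: 5.1906 -14.0797

Derivation:
joint[0] = (0.0000, 0.0000)  (base)
link 0: phi[0] = -80 = -80 deg
  cos(-80 deg) = 0.1736, sin(-80 deg) = -0.9848
  joint[1] = (0.0000, 0.0000) + 1 * (0.1736, -0.9848) = (0.0000 + 0.1736, 0.0000 + -0.9848) = (0.1736, -0.9848)
link 1: phi[1] = -80 + 35 = -45 deg
  cos(-45 deg) = 0.7071, sin(-45 deg) = -0.7071
  joint[2] = (0.1736, -0.9848) + 10.4 * (0.7071, -0.7071) = (0.1736 + 7.3539, -0.9848 + -7.3539) = (7.5276, -8.3387)
link 2: phi[2] = -80 + 35 + 5 = -40 deg
  cos(-40 deg) = 0.7660, sin(-40 deg) = -0.6428
  joint[3] = (7.5276, -8.3387) + 1.9 * (0.7660, -0.6428) = (7.5276 + 1.4555, -8.3387 + -1.2213) = (8.9830, -9.5600)
link 3: phi[3] = -80 + 35 + 5 + -90 = -130 deg
  cos(-130 deg) = -0.6428, sin(-130 deg) = -0.7660
  joint[4] = (8.9830, -9.5600) + 5.9 * (-0.6428, -0.7660) = (8.9830 + -3.7924, -9.5600 + -4.5197) = (5.1906, -14.0797)
End effector: (5.1906, -14.0797)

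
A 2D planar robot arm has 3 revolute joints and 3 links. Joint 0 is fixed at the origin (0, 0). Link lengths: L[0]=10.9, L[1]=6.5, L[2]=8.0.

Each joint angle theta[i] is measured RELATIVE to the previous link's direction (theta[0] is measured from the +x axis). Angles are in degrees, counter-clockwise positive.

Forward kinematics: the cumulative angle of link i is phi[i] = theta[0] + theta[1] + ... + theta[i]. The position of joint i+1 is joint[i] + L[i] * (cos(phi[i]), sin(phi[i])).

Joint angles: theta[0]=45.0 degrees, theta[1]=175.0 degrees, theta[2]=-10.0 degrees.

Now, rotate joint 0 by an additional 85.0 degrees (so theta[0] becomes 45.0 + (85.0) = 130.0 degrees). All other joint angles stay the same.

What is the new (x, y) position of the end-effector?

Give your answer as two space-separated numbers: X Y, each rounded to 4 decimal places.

joint[0] = (0.0000, 0.0000)  (base)
link 0: phi[0] = 130 = 130 deg
  cos(130 deg) = -0.6428, sin(130 deg) = 0.7660
  joint[1] = (0.0000, 0.0000) + 10.9 * (-0.6428, 0.7660) = (0.0000 + -7.0064, 0.0000 + 8.3499) = (-7.0064, 8.3499)
link 1: phi[1] = 130 + 175 = 305 deg
  cos(305 deg) = 0.5736, sin(305 deg) = -0.8192
  joint[2] = (-7.0064, 8.3499) + 6.5 * (0.5736, -0.8192) = (-7.0064 + 3.7282, 8.3499 + -5.3245) = (-3.2781, 3.0254)
link 2: phi[2] = 130 + 175 + -10 = 295 deg
  cos(295 deg) = 0.4226, sin(295 deg) = -0.9063
  joint[3] = (-3.2781, 3.0254) + 8 * (0.4226, -0.9063) = (-3.2781 + 3.3809, 3.0254 + -7.2505) = (0.1028, -4.2251)
End effector: (0.1028, -4.2251)

Answer: 0.1028 -4.2251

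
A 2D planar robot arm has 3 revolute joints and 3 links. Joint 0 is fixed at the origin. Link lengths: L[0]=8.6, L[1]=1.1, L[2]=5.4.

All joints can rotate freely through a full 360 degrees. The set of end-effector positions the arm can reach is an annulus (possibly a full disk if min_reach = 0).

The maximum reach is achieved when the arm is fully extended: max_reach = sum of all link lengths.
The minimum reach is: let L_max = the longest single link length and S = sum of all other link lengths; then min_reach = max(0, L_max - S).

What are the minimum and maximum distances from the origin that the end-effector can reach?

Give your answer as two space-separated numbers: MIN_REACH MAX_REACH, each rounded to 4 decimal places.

Link lengths: [8.6, 1.1, 5.4]
max_reach = 8.6 + 1.1 + 5.4 = 15.1
L_max = max([8.6, 1.1, 5.4]) = 8.6
S (sum of others) = 15.1 - 8.6 = 6.5
min_reach = max(0, 8.6 - 6.5) = max(0, 2.1) = 2.1

Answer: 2.1000 15.1000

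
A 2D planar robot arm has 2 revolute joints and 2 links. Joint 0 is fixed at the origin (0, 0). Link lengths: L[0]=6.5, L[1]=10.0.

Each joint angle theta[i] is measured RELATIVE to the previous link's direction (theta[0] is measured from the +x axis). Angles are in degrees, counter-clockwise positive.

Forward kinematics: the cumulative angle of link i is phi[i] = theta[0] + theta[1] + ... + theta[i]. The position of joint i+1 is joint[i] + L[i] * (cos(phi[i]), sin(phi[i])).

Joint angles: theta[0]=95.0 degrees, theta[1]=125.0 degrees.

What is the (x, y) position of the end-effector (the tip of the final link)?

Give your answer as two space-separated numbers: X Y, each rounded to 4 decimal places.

Answer: -8.2270 0.0474

Derivation:
joint[0] = (0.0000, 0.0000)  (base)
link 0: phi[0] = 95 = 95 deg
  cos(95 deg) = -0.0872, sin(95 deg) = 0.9962
  joint[1] = (0.0000, 0.0000) + 6.5 * (-0.0872, 0.9962) = (0.0000 + -0.5665, 0.0000 + 6.4753) = (-0.5665, 6.4753)
link 1: phi[1] = 95 + 125 = 220 deg
  cos(220 deg) = -0.7660, sin(220 deg) = -0.6428
  joint[2] = (-0.5665, 6.4753) + 10 * (-0.7660, -0.6428) = (-0.5665 + -7.6604, 6.4753 + -6.4279) = (-8.2270, 0.0474)
End effector: (-8.2270, 0.0474)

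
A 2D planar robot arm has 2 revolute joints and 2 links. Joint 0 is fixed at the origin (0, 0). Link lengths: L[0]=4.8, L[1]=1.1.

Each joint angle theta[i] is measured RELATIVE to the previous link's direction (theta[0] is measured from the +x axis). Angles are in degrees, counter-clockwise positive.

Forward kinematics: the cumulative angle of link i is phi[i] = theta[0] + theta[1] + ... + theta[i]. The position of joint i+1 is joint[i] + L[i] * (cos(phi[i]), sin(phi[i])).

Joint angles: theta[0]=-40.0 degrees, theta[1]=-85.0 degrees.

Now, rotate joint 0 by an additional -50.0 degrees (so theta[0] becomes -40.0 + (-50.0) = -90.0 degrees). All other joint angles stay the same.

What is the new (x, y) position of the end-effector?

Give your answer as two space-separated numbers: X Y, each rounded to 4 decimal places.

joint[0] = (0.0000, 0.0000)  (base)
link 0: phi[0] = -90 = -90 deg
  cos(-90 deg) = 0.0000, sin(-90 deg) = -1.0000
  joint[1] = (0.0000, 0.0000) + 4.8 * (0.0000, -1.0000) = (0.0000 + 0.0000, 0.0000 + -4.8000) = (0.0000, -4.8000)
link 1: phi[1] = -90 + -85 = -175 deg
  cos(-175 deg) = -0.9962, sin(-175 deg) = -0.0872
  joint[2] = (0.0000, -4.8000) + 1.1 * (-0.9962, -0.0872) = (0.0000 + -1.0958, -4.8000 + -0.0959) = (-1.0958, -4.8959)
End effector: (-1.0958, -4.8959)

Answer: -1.0958 -4.8959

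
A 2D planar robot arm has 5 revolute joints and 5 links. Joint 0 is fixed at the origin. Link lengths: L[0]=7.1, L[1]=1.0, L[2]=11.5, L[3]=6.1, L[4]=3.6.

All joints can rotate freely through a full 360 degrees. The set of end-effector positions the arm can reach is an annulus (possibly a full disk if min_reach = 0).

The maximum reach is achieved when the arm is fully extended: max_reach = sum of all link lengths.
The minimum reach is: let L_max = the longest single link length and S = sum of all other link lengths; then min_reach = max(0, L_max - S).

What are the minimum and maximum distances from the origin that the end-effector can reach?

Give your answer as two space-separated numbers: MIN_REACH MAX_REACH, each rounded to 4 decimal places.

Answer: 0.0000 29.3000

Derivation:
Link lengths: [7.1, 1.0, 11.5, 6.1, 3.6]
max_reach = 7.1 + 1 + 11.5 + 6.1 + 3.6 = 29.3
L_max = max([7.1, 1.0, 11.5, 6.1, 3.6]) = 11.5
S (sum of others) = 29.3 - 11.5 = 17.8
min_reach = max(0, 11.5 - 17.8) = max(0, -6.3) = 0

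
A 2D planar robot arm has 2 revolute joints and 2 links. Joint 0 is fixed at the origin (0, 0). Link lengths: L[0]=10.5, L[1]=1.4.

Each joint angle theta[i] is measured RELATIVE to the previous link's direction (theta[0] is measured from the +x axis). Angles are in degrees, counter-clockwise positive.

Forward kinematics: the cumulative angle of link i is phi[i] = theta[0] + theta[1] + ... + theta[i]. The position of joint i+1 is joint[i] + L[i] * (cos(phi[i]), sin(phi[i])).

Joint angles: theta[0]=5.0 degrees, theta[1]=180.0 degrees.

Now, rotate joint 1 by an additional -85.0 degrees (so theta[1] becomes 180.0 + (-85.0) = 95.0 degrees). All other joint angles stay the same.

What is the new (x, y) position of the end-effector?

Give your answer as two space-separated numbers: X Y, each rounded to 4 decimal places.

joint[0] = (0.0000, 0.0000)  (base)
link 0: phi[0] = 5 = 5 deg
  cos(5 deg) = 0.9962, sin(5 deg) = 0.0872
  joint[1] = (0.0000, 0.0000) + 10.5 * (0.9962, 0.0872) = (0.0000 + 10.4600, 0.0000 + 0.9151) = (10.4600, 0.9151)
link 1: phi[1] = 5 + 95 = 100 deg
  cos(100 deg) = -0.1736, sin(100 deg) = 0.9848
  joint[2] = (10.4600, 0.9151) + 1.4 * (-0.1736, 0.9848) = (10.4600 + -0.2431, 0.9151 + 1.3787) = (10.2169, 2.2939)
End effector: (10.2169, 2.2939)

Answer: 10.2169 2.2939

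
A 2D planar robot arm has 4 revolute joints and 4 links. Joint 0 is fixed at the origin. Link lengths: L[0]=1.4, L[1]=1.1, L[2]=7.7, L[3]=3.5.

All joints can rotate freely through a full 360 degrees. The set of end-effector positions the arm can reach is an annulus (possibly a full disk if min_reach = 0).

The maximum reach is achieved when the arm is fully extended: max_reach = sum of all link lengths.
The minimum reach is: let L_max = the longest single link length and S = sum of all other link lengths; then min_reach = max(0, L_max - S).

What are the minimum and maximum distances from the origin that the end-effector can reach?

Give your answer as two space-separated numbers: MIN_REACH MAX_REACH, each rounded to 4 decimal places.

Link lengths: [1.4, 1.1, 7.7, 3.5]
max_reach = 1.4 + 1.1 + 7.7 + 3.5 = 13.7
L_max = max([1.4, 1.1, 7.7, 3.5]) = 7.7
S (sum of others) = 13.7 - 7.7 = 6
min_reach = max(0, 7.7 - 6) = max(0, 1.7) = 1.7

Answer: 1.7000 13.7000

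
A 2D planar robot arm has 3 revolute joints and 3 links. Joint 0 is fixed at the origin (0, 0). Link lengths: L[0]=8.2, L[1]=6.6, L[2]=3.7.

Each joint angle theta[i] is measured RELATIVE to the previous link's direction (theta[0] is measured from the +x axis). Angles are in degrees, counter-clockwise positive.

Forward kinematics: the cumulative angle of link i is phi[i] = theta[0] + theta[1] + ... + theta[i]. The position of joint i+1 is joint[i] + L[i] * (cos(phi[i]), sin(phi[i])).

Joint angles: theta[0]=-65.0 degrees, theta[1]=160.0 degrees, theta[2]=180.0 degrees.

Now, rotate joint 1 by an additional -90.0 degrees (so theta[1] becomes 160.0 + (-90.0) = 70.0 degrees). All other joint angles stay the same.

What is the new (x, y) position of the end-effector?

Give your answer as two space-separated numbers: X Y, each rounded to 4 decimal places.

joint[0] = (0.0000, 0.0000)  (base)
link 0: phi[0] = -65 = -65 deg
  cos(-65 deg) = 0.4226, sin(-65 deg) = -0.9063
  joint[1] = (0.0000, 0.0000) + 8.2 * (0.4226, -0.9063) = (0.0000 + 3.4655, 0.0000 + -7.4317) = (3.4655, -7.4317)
link 1: phi[1] = -65 + 70 = 5 deg
  cos(5 deg) = 0.9962, sin(5 deg) = 0.0872
  joint[2] = (3.4655, -7.4317) + 6.6 * (0.9962, 0.0872) = (3.4655 + 6.5749, -7.4317 + 0.5752) = (10.0404, -6.8565)
link 2: phi[2] = -65 + 70 + 180 = 185 deg
  cos(185 deg) = -0.9962, sin(185 deg) = -0.0872
  joint[3] = (10.0404, -6.8565) + 3.7 * (-0.9962, -0.0872) = (10.0404 + -3.6859, -6.8565 + -0.3225) = (6.3544, -7.1790)
End effector: (6.3544, -7.1790)

Answer: 6.3544 -7.1790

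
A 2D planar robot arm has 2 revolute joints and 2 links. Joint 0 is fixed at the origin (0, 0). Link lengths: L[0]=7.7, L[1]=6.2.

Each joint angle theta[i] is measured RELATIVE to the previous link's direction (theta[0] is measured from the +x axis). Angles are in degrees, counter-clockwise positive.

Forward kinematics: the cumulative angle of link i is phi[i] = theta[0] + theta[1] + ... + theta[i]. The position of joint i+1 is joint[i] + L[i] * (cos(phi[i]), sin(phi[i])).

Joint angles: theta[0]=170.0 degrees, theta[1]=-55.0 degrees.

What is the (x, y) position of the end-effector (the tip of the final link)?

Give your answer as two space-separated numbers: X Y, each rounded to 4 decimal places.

Answer: -10.2033 6.9562

Derivation:
joint[0] = (0.0000, 0.0000)  (base)
link 0: phi[0] = 170 = 170 deg
  cos(170 deg) = -0.9848, sin(170 deg) = 0.1736
  joint[1] = (0.0000, 0.0000) + 7.7 * (-0.9848, 0.1736) = (0.0000 + -7.5830, 0.0000 + 1.3371) = (-7.5830, 1.3371)
link 1: phi[1] = 170 + -55 = 115 deg
  cos(115 deg) = -0.4226, sin(115 deg) = 0.9063
  joint[2] = (-7.5830, 1.3371) + 6.2 * (-0.4226, 0.9063) = (-7.5830 + -2.6202, 1.3371 + 5.6191) = (-10.2033, 6.9562)
End effector: (-10.2033, 6.9562)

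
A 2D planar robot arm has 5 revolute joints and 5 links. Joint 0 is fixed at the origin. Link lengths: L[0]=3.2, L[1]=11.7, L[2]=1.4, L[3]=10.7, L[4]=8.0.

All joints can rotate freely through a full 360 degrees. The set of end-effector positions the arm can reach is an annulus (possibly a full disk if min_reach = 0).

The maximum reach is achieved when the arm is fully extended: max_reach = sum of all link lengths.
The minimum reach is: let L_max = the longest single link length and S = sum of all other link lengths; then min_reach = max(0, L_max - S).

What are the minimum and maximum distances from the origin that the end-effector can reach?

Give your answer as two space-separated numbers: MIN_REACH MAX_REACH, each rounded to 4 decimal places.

Link lengths: [3.2, 11.7, 1.4, 10.7, 8.0]
max_reach = 3.2 + 11.7 + 1.4 + 10.7 + 8 = 35
L_max = max([3.2, 11.7, 1.4, 10.7, 8.0]) = 11.7
S (sum of others) = 35 - 11.7 = 23.3
min_reach = max(0, 11.7 - 23.3) = max(0, -11.6) = 0

Answer: 0.0000 35.0000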